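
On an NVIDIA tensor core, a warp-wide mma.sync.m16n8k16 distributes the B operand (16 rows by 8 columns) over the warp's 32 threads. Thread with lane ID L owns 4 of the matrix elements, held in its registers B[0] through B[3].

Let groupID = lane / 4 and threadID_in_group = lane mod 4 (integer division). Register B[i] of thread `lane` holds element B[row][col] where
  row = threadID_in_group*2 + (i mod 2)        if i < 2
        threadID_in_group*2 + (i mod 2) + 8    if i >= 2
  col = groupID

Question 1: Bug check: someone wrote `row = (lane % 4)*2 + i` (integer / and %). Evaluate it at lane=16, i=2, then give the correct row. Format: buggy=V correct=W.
buggy=2 correct=8

`(lane % 4)*2 + i`[16,2]⇒2
lane 16: gr=4 (16/4), th=0 (16%4)
i=2: r=0*2+0+8=8, c=gr=4
row: 2 vs 8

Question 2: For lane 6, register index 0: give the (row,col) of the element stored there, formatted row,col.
4,1

L=6→G=6>>2=1, T=6&3=2
[0]→row 2·2+0+0=4  col G=1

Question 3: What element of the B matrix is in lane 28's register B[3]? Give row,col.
9,7

lane 28⇒28/4=7, 28 mod 4=0
i=3  r:2·0+1+8⇒9  c:7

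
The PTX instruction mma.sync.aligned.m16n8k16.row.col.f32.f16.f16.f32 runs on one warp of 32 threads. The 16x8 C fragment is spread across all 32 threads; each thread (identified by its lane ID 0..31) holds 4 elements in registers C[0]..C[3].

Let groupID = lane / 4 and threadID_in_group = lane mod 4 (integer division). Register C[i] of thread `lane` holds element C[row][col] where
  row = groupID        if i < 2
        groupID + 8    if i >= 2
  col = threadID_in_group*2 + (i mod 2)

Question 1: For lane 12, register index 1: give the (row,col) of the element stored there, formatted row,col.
3,1

L=12=>grp=12>>2=3, tig=12&3=0
[1]=>row 3+0=3  col 0·2+1=1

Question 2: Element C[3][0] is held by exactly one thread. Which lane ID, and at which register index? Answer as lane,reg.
12,0

r: 3->gid=3,r8=0  c: 0->tid=0,i&1=0
L=3*4+0=12  i=0*2+0=0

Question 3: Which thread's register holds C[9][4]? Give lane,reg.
r=9→G=1,rhi=1  c=4→T=2,p=0
L=1*4+2=6  i=1*2+0=2

6,2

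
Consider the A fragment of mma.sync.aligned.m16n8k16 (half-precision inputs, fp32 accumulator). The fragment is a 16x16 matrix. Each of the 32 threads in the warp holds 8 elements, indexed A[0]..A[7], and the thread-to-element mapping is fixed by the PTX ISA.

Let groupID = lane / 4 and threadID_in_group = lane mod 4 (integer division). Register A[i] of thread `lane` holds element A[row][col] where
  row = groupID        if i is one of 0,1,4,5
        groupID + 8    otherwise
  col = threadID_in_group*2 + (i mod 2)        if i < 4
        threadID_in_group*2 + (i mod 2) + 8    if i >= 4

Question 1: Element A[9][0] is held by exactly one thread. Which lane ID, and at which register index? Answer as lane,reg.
4,2

r:9=>grp=1,rB=1  c:0=>cB=0,tig=0,lo=0
L=1*4+0=4  i=0*4+1*2+0=2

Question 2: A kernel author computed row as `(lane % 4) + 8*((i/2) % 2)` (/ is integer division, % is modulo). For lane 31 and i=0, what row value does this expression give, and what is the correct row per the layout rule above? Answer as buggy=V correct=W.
`(lane % 4) + 8*((i/2) % 2)`[31,0]=>3
lane 31=>31/4=7, 31 mod 4=3
i=0  r:7+0=>7  c:2·3+0+0=>6
row: 3 vs 7

buggy=3 correct=7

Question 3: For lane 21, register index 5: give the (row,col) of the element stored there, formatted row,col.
5,11

L=21->g=21>>2=5, t=21&3=1
[5]->row 5+0=5  col 1·2+1+8=11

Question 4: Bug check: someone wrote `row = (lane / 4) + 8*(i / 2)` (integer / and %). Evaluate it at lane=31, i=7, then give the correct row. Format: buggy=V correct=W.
buggy=31 correct=15

`(lane / 4) + 8*(i / 2)`[31,7]=>31
lane 31: grp=7 (31/4), tig=3 (31%4)
i=7: r=7+8=15, c=3*2+1+8=15
row: 31 vs 15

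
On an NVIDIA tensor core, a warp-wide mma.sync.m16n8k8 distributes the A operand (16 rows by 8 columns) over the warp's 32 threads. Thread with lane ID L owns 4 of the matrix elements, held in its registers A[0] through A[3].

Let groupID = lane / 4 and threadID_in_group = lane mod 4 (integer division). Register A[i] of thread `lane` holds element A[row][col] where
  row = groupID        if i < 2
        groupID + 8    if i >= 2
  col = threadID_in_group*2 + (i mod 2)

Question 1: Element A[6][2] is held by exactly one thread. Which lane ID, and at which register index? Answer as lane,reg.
25,0

r:6=>grp=6,rB=0  c:2=>tig=1,lo=0
L=6*4+1=25  i=0*2+0=0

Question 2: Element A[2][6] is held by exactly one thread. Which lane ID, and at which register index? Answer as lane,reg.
r: 2->gid=2,r8=0  c: 6->tid=3,i&1=0
L=2*4+3=11  i=0*2+0=0

11,0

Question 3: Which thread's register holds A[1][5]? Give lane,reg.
r:1=>grp=1,rB=0  c:5=>tig=2,lo=1
L=1*4+2=6  i=0*2+1=1

6,1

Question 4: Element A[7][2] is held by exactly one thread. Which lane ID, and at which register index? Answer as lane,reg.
29,0

r=7->g=7,rb=0  c=2->t=1,b0=0
L=7*4+1=29  i=0*2+0=0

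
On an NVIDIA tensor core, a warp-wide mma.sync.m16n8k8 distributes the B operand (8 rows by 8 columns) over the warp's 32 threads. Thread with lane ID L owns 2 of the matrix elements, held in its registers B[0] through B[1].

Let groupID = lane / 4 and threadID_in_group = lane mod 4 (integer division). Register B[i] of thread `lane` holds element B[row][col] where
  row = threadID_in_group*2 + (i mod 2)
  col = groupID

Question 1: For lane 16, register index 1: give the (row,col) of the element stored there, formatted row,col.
lane 16: grp=4 (16/4), tig=0 (16%4)
i=1: r=0*2+1=1, c=grp=4

1,4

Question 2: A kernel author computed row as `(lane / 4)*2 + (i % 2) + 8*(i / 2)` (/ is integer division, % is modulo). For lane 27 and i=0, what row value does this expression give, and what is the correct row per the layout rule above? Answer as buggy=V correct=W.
`(lane / 4)*2 + (i % 2) + 8*(i / 2)`[27,0]→12
lane 27→27/4=6, 27 mod 4=3
i=0  r:2·3+0→6  c:6
row: 12 vs 6

buggy=12 correct=6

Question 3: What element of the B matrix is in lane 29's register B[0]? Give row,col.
2,7

29: gid=7,tid=1
[0] (1*2+0,7) = (2,7)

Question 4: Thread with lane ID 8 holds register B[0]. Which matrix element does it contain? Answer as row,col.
8: grp=2,tig=0
[0] (0*2+0,2) = (0,2)

0,2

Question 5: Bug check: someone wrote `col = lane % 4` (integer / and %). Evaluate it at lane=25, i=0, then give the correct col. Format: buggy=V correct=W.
buggy=1 correct=6

`lane % 4`[25,0]→1
25: G=6,T=1
[0] (1*2+0,6) = (2,6)
col: 1 vs 6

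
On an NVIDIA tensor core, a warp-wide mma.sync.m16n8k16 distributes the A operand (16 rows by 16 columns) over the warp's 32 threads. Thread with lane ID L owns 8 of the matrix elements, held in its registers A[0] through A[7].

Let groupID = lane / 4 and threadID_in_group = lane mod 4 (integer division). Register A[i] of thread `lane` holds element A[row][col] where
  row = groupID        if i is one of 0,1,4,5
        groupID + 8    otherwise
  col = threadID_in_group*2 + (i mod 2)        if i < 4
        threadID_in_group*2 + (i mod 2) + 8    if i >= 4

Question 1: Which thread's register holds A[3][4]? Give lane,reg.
14,0

r=3⇒gr=3,Rb=0  c=4⇒Cb=0,th=2,odd=0
L=3*4+2=14  i=0*4+0*2+0=0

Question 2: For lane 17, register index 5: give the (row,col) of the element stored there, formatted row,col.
17: gr=4,th=1
[5] (4+0,1*2+1+8) = (4,11)

4,11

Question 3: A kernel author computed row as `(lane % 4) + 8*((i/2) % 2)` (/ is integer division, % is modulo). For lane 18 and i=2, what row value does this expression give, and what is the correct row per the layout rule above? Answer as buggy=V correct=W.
`(lane % 4) + 8*((i/2) % 2)`[18,2]->10
18: gid=4,tid=2
[2] (4+8,2*2+0+0) = (12,4)
row: 10 vs 12

buggy=10 correct=12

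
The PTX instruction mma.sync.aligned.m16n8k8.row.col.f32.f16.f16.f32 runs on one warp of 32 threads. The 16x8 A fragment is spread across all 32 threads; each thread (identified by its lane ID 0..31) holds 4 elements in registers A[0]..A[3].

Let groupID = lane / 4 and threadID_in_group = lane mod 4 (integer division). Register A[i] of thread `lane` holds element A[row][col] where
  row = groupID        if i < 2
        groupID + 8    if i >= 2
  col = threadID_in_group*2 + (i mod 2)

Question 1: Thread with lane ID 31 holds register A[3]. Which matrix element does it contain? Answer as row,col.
15,7

lane 31: g=7 (31/4), t=3 (31%4)
i=3: r=7+8=15, c=3*2+1=7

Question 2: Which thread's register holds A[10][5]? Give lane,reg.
r=10->g=2,rb=1  c=5->t=2,b0=1
L=2*4+2=10  i=1*2+1=3

10,3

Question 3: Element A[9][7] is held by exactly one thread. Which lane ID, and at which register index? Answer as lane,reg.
r=9->g=1,rb=1  c=7->t=3,b0=1
L=1*4+3=7  i=1*2+1=3

7,3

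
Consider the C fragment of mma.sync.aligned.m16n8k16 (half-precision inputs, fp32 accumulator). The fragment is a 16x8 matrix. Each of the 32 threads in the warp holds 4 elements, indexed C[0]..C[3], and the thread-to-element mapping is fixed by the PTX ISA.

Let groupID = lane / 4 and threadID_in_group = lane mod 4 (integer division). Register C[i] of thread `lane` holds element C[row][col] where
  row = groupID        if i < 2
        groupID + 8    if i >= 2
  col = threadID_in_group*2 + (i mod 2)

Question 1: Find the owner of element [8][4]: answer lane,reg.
2,2

r=8->g=0,rb=1  c=4->t=2,b0=0
L=0*4+2=2  i=1*2+0=2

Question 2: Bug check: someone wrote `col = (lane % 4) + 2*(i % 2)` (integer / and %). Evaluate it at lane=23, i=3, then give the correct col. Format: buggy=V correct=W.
`(lane % 4) + 2*(i % 2)`[23,3]=>5
23: grp=5,tig=3
[3] (5+8,3*2+1) = (13,7)
col: 5 vs 7

buggy=5 correct=7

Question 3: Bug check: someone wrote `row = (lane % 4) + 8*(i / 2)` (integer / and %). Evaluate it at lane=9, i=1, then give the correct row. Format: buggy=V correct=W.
`(lane % 4) + 8*(i / 2)`[9,1]→1
lane 9→9/4=2, 9 mod 4=1
i=1  r:2+0→2  c:2·1+1→3
row: 1 vs 2

buggy=1 correct=2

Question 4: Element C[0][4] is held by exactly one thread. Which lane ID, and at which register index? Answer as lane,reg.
r=0→G=0,rhi=0  c=4→T=2,p=0
L=0*4+2=2  i=0*2+0=0

2,0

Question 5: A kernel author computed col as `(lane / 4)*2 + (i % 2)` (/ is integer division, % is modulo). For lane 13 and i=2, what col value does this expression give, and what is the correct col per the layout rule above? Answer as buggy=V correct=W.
buggy=6 correct=2

`(lane / 4)*2 + (i % 2)`[13,2]→6
lane 13: G=3 (13/4), T=1 (13%4)
i=2: r=3+8=11, c=1*2+0=2
col: 6 vs 2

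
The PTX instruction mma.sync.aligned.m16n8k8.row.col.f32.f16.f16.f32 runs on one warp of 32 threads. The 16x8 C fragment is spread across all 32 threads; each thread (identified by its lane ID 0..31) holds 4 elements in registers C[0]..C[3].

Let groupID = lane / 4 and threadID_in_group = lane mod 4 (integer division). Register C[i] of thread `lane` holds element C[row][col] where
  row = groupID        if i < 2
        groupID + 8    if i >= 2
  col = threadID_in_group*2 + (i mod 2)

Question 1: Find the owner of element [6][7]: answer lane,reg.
r: 6->gid=6,r8=0  c: 7->tid=3,i&1=1
L=6*4+3=27  i=0*2+1=1

27,1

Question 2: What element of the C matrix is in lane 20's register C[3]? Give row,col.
lane 20: grp=5 (20/4), tig=0 (20%4)
i=3: r=5+8=13, c=0*2+1=1

13,1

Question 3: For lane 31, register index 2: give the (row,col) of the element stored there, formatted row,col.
15,6

31: grp=7,tig=3
[2] (7+8,3*2+0) = (15,6)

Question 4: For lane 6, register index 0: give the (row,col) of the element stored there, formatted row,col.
6: g=1,t=2
[0] (1+0,2*2+0) = (1,4)

1,4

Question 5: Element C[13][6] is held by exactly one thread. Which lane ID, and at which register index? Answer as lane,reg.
r: 13->gid=5,r8=1  c: 6->tid=3,i&1=0
L=5*4+3=23  i=1*2+0=2

23,2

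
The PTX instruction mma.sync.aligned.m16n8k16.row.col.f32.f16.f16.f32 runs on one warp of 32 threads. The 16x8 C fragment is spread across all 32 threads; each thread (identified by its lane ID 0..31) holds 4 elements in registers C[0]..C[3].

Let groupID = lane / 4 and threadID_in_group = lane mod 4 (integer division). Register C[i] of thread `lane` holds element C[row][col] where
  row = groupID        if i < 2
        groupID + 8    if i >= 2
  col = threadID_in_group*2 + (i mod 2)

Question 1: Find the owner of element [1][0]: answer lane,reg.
4,0

r=1→G=1,rhi=0  c=0→T=0,p=0
L=1*4+0=4  i=0*2+0=0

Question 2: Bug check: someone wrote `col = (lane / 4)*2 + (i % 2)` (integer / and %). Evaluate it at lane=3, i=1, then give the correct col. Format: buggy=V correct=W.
buggy=1 correct=7

`(lane / 4)*2 + (i % 2)`[3,1]->1
L=3->g=3>>2=0, t=3&3=3
[1]->row 0+0=0  col 3·2+1=7
col: 1 vs 7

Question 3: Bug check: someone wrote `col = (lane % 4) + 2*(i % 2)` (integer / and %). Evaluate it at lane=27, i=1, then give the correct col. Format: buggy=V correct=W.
buggy=5 correct=7

`(lane % 4) + 2*(i % 2)`[27,1]=>5
L=27=>grp=27>>2=6, tig=27&3=3
[1]=>row 6+0=6  col 3·2+1=7
col: 5 vs 7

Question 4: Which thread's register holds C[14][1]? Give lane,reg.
r=14->g=6,rb=1  c=1->t=0,b0=1
L=6*4+0=24  i=1*2+1=3

24,3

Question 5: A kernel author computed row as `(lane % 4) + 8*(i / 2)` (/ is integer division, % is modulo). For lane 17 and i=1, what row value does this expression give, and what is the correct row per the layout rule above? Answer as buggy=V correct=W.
buggy=1 correct=4

`(lane % 4) + 8*(i / 2)`[17,1]=>1
17: grp=4,tig=1
[1] (4+0,1*2+1) = (4,3)
row: 1 vs 4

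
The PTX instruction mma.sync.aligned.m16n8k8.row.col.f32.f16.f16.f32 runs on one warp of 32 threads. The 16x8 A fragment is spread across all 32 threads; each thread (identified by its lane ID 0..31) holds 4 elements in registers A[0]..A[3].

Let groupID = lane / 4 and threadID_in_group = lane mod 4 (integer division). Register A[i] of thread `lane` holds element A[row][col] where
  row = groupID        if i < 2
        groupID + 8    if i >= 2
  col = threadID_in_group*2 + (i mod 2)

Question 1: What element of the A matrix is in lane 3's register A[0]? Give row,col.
lane 3: g=0 (3/4), t=3 (3%4)
i=0: r=0+0=0, c=3*2+0=6

0,6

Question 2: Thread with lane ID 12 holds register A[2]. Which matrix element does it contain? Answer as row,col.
12: g=3,t=0
[2] (3+8,0*2+0) = (11,0)

11,0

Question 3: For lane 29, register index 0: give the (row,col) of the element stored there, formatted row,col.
lane 29→29/4=7, 29 mod 4=1
i=0  r:7+0→7  c:2·1+0→2

7,2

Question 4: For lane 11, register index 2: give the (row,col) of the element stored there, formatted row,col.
10,6

L=11→G=11>>2=2, T=11&3=3
[2]→row 2+8=10  col 3·2+0=6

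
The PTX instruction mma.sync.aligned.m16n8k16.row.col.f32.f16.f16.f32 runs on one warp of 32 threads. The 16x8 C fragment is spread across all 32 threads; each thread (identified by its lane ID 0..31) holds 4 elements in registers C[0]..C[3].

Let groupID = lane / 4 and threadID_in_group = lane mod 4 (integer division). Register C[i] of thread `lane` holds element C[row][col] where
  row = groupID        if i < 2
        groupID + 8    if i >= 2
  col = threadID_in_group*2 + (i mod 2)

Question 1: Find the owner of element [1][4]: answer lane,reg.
6,0

r: 1->gid=1,r8=0  c: 4->tid=2,i&1=0
L=1*4+2=6  i=0*2+0=0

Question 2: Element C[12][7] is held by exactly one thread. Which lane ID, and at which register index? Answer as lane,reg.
r=12→G=4,rhi=1  c=7→T=3,p=1
L=4*4+3=19  i=1*2+1=3

19,3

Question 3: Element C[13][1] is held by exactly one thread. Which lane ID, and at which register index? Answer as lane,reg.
20,3

r=13->g=5,rb=1  c=1->t=0,b0=1
L=5*4+0=20  i=1*2+1=3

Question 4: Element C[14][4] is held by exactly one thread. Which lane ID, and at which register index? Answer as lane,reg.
r=14⇒gr=6,Rb=1  c=4⇒th=2,odd=0
L=6*4+2=26  i=1*2+0=2

26,2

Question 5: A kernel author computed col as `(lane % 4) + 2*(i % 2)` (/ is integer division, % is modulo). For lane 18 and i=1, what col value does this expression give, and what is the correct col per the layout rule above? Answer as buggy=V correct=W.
`(lane % 4) + 2*(i % 2)`[18,1]⇒4
lane 18⇒18/4=4, 18 mod 4=2
i=1  r:4+0⇒4  c:2·2+1⇒5
col: 4 vs 5

buggy=4 correct=5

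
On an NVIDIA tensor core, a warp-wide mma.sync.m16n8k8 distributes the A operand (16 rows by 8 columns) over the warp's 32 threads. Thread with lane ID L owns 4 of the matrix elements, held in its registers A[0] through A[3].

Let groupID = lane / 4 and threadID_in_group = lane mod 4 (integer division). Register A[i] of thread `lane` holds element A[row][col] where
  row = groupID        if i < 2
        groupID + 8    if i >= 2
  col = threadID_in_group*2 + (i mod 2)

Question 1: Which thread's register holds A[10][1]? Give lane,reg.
r=10→G=2,rhi=1  c=1→T=0,p=1
L=2*4+0=8  i=1*2+1=3

8,3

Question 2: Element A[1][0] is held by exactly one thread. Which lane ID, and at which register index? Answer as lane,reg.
4,0

r:1=>grp=1,rB=0  c:0=>tig=0,lo=0
L=1*4+0=4  i=0*2+0=0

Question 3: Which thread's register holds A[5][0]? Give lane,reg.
r=5->g=5,rb=0  c=0->t=0,b0=0
L=5*4+0=20  i=0*2+0=0

20,0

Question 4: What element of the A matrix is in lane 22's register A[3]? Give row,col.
13,5

lane 22->22/4=5, 22 mod 4=2
i=3  r:5+8->13  c:2·2+1->5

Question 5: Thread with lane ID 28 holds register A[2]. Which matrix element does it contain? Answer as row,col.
28: g=7,t=0
[2] (7+8,0*2+0) = (15,0)

15,0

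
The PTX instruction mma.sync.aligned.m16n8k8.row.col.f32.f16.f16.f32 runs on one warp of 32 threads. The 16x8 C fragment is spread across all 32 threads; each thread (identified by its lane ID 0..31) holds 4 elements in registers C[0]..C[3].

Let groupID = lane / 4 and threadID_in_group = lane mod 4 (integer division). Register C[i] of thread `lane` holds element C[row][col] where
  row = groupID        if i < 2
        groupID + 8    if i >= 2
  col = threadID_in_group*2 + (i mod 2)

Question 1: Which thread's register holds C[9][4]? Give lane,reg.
6,2

r=9⇒gr=1,Rb=1  c=4⇒th=2,odd=0
L=1*4+2=6  i=1*2+0=2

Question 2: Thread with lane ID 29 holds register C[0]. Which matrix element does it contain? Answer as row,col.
29: g=7,t=1
[0] (7+0,1*2+0) = (7,2)

7,2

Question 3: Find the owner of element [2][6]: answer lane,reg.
11,0

r=2→G=2,rhi=0  c=6→T=3,p=0
L=2*4+3=11  i=0*2+0=0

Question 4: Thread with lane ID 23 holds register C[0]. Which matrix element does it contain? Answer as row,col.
23: gr=5,th=3
[0] (5+0,3*2+0) = (5,6)

5,6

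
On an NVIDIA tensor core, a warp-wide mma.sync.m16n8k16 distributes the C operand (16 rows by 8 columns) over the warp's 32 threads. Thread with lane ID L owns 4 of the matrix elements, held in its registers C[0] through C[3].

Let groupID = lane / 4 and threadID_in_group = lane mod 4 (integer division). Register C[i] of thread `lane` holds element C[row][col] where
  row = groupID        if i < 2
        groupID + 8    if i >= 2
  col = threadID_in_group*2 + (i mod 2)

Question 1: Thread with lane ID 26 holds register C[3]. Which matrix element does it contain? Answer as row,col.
L=26→G=26>>2=6, T=26&3=2
[3]→row 6+8=14  col 2·2+1=5

14,5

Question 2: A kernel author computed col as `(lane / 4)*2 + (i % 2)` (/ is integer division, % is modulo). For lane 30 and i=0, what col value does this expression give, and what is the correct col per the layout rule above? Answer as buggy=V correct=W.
`(lane / 4)*2 + (i % 2)`[30,0]=>14
30: grp=7,tig=2
[0] (7+0,2*2+0) = (7,4)
col: 14 vs 4

buggy=14 correct=4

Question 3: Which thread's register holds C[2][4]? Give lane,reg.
r=2->g=2,rb=0  c=4->t=2,b0=0
L=2*4+2=10  i=0*2+0=0

10,0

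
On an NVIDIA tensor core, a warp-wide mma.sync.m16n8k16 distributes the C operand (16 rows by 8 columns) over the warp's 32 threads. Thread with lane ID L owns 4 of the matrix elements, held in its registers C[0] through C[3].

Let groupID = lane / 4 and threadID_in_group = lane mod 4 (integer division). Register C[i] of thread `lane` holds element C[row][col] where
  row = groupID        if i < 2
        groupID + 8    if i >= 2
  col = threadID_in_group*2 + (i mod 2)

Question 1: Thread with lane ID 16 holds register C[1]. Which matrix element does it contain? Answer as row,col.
4,1

lane 16⇒16/4=4, 16 mod 4=0
i=1  r:4+0⇒4  c:2·0+1⇒1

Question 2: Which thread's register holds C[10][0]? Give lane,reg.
8,2

r:10=>grp=2,rB=1  c:0=>tig=0,lo=0
L=2*4+0=8  i=1*2+0=2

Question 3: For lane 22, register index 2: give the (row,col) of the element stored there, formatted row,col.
22: G=5,T=2
[2] (5+8,2*2+0) = (13,4)

13,4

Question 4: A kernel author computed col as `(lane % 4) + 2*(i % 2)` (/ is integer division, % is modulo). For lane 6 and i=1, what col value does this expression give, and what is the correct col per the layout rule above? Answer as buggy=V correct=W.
buggy=4 correct=5

`(lane % 4) + 2*(i % 2)`[6,1]->4
lane 6->6/4=1, 6 mod 4=2
i=1  r:1+0->1  c:2·2+1->5
col: 4 vs 5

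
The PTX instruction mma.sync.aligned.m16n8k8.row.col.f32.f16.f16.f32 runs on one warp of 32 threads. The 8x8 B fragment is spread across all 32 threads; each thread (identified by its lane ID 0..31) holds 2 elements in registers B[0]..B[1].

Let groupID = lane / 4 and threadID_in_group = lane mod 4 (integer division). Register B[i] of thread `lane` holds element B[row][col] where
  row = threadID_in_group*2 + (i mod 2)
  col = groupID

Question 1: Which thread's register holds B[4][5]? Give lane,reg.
22,0

c=5⇒gr=5  r=4⇒th=2,odd=0
L=5*4+2=22  i=0=0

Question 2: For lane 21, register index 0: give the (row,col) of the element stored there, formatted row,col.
2,5

lane 21->21/4=5, 21 mod 4=1
i=0  r:2·1+0->2  c:5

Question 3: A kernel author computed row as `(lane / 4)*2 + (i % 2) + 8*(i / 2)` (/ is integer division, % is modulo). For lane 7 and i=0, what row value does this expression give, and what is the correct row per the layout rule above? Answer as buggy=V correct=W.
buggy=2 correct=6

`(lane / 4)*2 + (i % 2) + 8*(i / 2)`[7,0]→2
lane 7→7/4=1, 7 mod 4=3
i=0  r:2·3+0→6  c:1
row: 2 vs 6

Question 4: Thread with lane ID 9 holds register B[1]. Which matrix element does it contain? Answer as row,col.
lane 9->9/4=2, 9 mod 4=1
i=1  r:2·1+1->3  c:2

3,2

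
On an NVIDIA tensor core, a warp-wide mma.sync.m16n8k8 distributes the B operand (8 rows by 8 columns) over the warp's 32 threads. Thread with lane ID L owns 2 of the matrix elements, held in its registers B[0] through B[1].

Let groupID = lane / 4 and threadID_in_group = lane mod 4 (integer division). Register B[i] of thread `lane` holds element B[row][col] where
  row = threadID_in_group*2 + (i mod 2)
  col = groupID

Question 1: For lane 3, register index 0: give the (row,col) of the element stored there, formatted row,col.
3: gid=0,tid=3
[0] (3*2+0,0) = (6,0)

6,0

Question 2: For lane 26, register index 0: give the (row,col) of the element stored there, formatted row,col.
4,6

26: gid=6,tid=2
[0] (2*2+0,6) = (4,6)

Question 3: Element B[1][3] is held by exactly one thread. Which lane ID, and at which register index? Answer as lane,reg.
12,1

c:3=>grp=3  r:1=>tig=0,lo=1
L=3*4+0=12  i=1=1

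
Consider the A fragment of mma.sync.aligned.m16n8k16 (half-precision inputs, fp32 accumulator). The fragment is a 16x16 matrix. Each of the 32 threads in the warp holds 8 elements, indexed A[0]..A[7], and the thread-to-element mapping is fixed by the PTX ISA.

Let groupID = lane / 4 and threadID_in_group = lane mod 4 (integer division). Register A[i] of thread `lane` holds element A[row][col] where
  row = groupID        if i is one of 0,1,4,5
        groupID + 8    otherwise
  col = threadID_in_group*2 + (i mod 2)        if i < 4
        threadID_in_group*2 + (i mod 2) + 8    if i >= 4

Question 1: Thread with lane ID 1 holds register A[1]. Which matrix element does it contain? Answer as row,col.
0,3

lane 1->1/4=0, 1 mod 4=1
i=1  r:0+0->0  c:2·1+1+0->3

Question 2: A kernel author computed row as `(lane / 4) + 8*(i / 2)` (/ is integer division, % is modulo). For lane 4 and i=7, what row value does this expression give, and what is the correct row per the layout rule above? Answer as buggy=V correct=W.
`(lane / 4) + 8*(i / 2)`[4,7]->25
lane 4->4/4=1, 4 mod 4=0
i=7  r:1+8->9  c:2·0+1+8->9
row: 25 vs 9

buggy=25 correct=9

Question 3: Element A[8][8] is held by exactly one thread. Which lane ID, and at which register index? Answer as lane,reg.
0,6

r: 8->gid=0,r8=1  c: 8->c8=1,tid=0,i&1=0
L=0*4+0=0  i=1*4+1*2+0=6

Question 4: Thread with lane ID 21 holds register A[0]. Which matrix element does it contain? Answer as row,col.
lane 21: G=5 (21/4), T=1 (21%4)
i=0: r=5+0=5, c=1*2+0+0=2

5,2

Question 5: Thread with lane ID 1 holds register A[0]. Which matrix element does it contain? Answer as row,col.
lane 1: gid=0 (1/4), tid=1 (1%4)
i=0: r=0+0=0, c=1*2+0+0=2

0,2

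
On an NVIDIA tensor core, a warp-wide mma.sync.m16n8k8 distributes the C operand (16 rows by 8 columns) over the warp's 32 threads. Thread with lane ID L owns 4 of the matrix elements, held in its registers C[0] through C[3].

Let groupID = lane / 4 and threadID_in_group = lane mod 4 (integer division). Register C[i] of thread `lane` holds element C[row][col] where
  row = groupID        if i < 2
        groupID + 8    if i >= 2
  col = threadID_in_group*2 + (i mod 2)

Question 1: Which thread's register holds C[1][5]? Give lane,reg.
r=1->g=1,rb=0  c=5->t=2,b0=1
L=1*4+2=6  i=0*2+1=1

6,1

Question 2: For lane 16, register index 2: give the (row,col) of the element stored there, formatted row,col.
12,0

16: g=4,t=0
[2] (4+8,0*2+0) = (12,0)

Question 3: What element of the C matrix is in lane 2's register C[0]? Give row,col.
0,4

lane 2: G=0 (2/4), T=2 (2%4)
i=0: r=0+0=0, c=2*2+0=4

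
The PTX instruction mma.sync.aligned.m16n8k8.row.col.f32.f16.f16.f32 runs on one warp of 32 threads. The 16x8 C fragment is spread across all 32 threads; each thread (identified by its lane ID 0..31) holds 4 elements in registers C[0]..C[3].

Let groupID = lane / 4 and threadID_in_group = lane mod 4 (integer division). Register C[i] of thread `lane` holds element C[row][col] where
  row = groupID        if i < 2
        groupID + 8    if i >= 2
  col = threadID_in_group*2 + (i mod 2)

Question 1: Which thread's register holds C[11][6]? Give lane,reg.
r=11->g=3,rb=1  c=6->t=3,b0=0
L=3*4+3=15  i=1*2+0=2

15,2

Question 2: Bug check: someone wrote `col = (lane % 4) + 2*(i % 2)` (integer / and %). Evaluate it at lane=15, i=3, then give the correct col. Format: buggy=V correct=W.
buggy=5 correct=7

`(lane % 4) + 2*(i % 2)`[15,3]->5
lane 15->15/4=3, 15 mod 4=3
i=3  r:3+8->11  c:2·3+1->7
col: 5 vs 7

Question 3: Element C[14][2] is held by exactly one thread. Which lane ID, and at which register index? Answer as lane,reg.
r: 14->gid=6,r8=1  c: 2->tid=1,i&1=0
L=6*4+1=25  i=1*2+0=2

25,2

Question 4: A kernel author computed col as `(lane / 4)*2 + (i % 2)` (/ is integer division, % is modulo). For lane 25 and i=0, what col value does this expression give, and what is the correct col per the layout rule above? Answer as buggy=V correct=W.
`(lane / 4)*2 + (i % 2)`[25,0]->12
lane 25: g=6 (25/4), t=1 (25%4)
i=0: r=6+0=6, c=1*2+0=2
col: 12 vs 2

buggy=12 correct=2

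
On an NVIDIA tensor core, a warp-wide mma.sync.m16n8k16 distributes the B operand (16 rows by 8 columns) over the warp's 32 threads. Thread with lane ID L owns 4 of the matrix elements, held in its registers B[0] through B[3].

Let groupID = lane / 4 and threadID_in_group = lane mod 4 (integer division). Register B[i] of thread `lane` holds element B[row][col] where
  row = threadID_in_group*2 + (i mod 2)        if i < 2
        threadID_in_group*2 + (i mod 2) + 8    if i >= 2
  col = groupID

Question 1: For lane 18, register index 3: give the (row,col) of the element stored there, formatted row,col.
13,4

lane 18: G=4 (18/4), T=2 (18%4)
i=3: r=2*2+1+8=13, c=G=4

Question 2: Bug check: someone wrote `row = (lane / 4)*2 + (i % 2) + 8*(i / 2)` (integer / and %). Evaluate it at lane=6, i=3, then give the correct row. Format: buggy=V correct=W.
buggy=11 correct=13

`(lane / 4)*2 + (i % 2) + 8*(i / 2)`[6,3]->11
lane 6->6/4=1, 6 mod 4=2
i=3  r:2·2+1+8->13  c:1
row: 11 vs 13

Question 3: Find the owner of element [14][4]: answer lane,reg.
c: 4->gid=4  r: 14->r8=1,tid=3,i&1=0
L=4*4+3=19  i=1*2+0=2

19,2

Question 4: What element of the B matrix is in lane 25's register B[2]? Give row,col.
10,6

L=25→G=25>>2=6, T=25&3=1
[2]→row 1·2+0+8=10  col G=6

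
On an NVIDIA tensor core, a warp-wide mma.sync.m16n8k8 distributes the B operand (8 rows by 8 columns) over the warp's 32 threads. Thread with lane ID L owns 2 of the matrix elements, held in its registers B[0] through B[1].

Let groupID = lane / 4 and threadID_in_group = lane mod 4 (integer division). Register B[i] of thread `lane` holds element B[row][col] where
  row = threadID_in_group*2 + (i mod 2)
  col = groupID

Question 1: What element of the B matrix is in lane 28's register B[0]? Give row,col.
0,7

28: gr=7,th=0
[0] (0*2+0,7) = (0,7)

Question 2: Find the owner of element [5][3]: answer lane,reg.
14,1

c=3->g=3  r=5->t=2,b0=1
L=3*4+2=14  i=1=1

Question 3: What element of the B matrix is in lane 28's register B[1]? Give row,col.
1,7

28: g=7,t=0
[1] (0*2+1,7) = (1,7)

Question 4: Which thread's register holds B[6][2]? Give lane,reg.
c=2→G=2  r=6→T=3,p=0
L=2*4+3=11  i=0=0

11,0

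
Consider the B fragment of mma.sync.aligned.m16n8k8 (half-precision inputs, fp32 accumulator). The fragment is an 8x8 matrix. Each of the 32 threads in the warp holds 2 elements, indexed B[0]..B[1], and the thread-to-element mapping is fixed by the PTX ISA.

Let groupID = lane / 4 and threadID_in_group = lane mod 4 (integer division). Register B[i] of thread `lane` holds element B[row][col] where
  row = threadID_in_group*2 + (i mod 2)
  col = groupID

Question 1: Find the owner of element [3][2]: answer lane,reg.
9,1

c=2→G=2  r=3→T=1,p=1
L=2*4+1=9  i=1=1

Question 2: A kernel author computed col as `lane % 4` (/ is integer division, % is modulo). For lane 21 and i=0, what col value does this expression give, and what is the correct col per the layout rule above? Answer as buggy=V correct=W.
`lane % 4`[21,0]⇒1
lane 21⇒21/4=5, 21 mod 4=1
i=0  r:2·1+0⇒2  c:5
col: 1 vs 5

buggy=1 correct=5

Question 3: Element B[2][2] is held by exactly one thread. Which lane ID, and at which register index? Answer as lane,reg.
c=2→G=2  r=2→T=1,p=0
L=2*4+1=9  i=0=0

9,0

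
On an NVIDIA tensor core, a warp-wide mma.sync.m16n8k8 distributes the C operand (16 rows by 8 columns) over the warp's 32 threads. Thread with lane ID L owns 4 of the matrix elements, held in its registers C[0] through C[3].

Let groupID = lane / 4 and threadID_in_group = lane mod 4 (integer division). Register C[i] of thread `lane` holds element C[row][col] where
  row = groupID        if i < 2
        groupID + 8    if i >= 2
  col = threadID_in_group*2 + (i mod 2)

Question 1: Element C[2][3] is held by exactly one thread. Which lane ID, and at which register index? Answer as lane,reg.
9,1

r:2=>grp=2,rB=0  c:3=>tig=1,lo=1
L=2*4+1=9  i=0*2+1=1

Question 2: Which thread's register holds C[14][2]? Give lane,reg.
r=14⇒gr=6,Rb=1  c=2⇒th=1,odd=0
L=6*4+1=25  i=1*2+0=2

25,2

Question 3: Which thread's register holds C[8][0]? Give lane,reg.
0,2

r: 8->gid=0,r8=1  c: 0->tid=0,i&1=0
L=0*4+0=0  i=1*2+0=2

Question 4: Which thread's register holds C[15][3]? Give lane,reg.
29,3

r=15⇒gr=7,Rb=1  c=3⇒th=1,odd=1
L=7*4+1=29  i=1*2+1=3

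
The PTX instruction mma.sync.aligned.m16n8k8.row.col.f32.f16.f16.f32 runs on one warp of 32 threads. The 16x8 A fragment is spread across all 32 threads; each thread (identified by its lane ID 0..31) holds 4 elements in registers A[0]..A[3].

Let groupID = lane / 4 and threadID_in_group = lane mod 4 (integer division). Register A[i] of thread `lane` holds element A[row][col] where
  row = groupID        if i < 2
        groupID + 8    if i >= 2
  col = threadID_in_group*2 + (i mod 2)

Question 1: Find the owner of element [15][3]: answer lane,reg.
r=15→G=7,rhi=1  c=3→T=1,p=1
L=7*4+1=29  i=1*2+1=3

29,3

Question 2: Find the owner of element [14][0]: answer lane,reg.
24,2

r=14->g=6,rb=1  c=0->t=0,b0=0
L=6*4+0=24  i=1*2+0=2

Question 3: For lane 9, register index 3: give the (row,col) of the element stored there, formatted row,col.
10,3

L=9->gid=9>>2=2, tid=9&3=1
[3]->row 2+8=10  col 1·2+1=3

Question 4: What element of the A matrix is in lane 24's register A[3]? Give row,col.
lane 24→24/4=6, 24 mod 4=0
i=3  r:6+8→14  c:2·0+1→1

14,1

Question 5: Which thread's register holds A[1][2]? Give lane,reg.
r:1=>grp=1,rB=0  c:2=>tig=1,lo=0
L=1*4+1=5  i=0*2+0=0

5,0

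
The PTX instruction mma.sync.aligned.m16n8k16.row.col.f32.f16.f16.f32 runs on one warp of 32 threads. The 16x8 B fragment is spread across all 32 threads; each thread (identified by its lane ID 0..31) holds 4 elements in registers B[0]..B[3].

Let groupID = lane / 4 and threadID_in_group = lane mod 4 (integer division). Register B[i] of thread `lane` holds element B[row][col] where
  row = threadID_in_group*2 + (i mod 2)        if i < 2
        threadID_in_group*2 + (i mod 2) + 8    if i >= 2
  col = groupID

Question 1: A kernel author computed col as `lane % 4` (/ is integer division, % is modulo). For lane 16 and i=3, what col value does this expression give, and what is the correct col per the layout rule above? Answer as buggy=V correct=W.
buggy=0 correct=4

`lane % 4`[16,3]=>0
16: grp=4,tig=0
[3] (0*2+1+8,4) = (9,4)
col: 0 vs 4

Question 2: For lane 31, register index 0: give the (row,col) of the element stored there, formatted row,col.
6,7

lane 31: gid=7 (31/4), tid=3 (31%4)
i=0: r=3*2+0+0=6, c=gid=7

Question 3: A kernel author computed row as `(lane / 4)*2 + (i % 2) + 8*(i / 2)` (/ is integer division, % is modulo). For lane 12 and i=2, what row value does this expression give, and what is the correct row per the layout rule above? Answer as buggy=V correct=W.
`(lane / 4)*2 + (i % 2) + 8*(i / 2)`[12,2]→14
lane 12: G=3 (12/4), T=0 (12%4)
i=2: r=0*2+0+8=8, c=G=3
row: 14 vs 8

buggy=14 correct=8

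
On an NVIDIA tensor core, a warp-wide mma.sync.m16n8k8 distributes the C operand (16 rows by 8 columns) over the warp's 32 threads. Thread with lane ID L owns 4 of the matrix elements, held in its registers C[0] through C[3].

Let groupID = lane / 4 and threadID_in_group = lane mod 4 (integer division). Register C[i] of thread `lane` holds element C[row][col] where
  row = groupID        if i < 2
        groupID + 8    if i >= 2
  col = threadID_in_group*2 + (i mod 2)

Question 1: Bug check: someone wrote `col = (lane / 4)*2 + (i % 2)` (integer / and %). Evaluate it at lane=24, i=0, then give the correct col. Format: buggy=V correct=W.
buggy=12 correct=0

`(lane / 4)*2 + (i % 2)`[24,0]->12
24: g=6,t=0
[0] (6+0,0*2+0) = (6,0)
col: 12 vs 0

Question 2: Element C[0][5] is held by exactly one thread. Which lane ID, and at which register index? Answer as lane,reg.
2,1

r:0=>grp=0,rB=0  c:5=>tig=2,lo=1
L=0*4+2=2  i=0*2+1=1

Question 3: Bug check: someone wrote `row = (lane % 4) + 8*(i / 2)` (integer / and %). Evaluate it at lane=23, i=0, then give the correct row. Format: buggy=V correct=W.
buggy=3 correct=5

`(lane % 4) + 8*(i / 2)`[23,0]->3
L=23->gid=23>>2=5, tid=23&3=3
[0]->row 5+0=5  col 3·2+0=6
row: 3 vs 5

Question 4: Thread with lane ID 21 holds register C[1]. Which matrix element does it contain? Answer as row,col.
5,3

21: grp=5,tig=1
[1] (5+0,1*2+1) = (5,3)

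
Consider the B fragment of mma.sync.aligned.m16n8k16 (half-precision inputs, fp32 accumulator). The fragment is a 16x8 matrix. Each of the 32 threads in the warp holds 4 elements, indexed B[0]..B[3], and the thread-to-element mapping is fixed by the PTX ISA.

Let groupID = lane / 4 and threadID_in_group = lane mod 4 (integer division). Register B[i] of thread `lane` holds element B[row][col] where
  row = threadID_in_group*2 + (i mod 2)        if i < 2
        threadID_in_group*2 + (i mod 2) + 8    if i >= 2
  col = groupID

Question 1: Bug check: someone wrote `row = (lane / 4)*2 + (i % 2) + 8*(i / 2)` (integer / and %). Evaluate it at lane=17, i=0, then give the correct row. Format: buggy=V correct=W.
buggy=8 correct=2

`(lane / 4)*2 + (i % 2) + 8*(i / 2)`[17,0]->8
lane 17->17/4=4, 17 mod 4=1
i=0  r:2·1+0+0->2  c:4
row: 8 vs 2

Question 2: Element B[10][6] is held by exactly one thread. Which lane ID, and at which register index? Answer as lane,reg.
25,2

c=6->g=6  r=10->rb=1,t=1,b0=0
L=6*4+1=25  i=1*2+0=2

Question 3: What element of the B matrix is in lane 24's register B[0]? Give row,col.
24: G=6,T=0
[0] (0*2+0+0,6) = (0,6)

0,6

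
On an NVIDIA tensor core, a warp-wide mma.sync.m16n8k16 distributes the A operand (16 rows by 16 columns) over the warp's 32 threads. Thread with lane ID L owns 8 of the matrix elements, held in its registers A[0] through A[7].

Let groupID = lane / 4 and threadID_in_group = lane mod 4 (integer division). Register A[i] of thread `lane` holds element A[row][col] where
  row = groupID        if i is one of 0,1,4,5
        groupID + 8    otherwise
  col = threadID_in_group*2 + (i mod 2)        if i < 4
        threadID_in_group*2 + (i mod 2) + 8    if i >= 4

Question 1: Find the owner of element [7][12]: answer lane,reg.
30,4

r:7=>grp=7,rB=0  c:12=>cB=1,tig=2,lo=0
L=7*4+2=30  i=1*4+0*2+0=4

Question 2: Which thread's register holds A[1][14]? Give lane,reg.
7,4

r=1→G=1,rhi=0  c=14→chi=1,T=3,p=0
L=1*4+3=7  i=1*4+0*2+0=4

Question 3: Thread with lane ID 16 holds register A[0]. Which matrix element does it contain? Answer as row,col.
4,0

16: grp=4,tig=0
[0] (4+0,0*2+0+0) = (4,0)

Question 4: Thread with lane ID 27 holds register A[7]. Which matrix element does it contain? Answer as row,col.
lane 27: grp=6 (27/4), tig=3 (27%4)
i=7: r=6+8=14, c=3*2+1+8=15

14,15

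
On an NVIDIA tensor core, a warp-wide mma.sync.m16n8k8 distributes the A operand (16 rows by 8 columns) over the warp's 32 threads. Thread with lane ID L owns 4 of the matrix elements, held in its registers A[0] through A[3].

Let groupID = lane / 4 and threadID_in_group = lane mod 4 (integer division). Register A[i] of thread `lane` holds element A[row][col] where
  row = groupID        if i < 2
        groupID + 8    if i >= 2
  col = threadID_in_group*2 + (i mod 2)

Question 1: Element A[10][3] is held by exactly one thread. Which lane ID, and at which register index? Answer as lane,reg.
9,3

r: 10->gid=2,r8=1  c: 3->tid=1,i&1=1
L=2*4+1=9  i=1*2+1=3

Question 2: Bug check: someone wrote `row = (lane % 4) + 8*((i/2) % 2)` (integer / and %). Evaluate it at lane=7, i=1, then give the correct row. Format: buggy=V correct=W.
`(lane % 4) + 8*((i/2) % 2)`[7,1]→3
L=7→G=7>>2=1, T=7&3=3
[1]→row 1+0=1  col 3·2+1=7
row: 3 vs 1

buggy=3 correct=1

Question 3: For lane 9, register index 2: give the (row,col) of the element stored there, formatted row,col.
lane 9->9/4=2, 9 mod 4=1
i=2  r:2+8->10  c:2·1+0->2

10,2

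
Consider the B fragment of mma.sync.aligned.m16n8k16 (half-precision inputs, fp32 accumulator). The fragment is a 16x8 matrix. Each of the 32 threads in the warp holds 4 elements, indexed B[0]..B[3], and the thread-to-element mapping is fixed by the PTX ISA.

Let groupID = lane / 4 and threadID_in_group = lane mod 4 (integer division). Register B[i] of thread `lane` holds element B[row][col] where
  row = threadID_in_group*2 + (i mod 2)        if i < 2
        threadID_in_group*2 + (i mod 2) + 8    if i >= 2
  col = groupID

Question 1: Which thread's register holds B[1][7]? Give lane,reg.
28,1

c=7⇒gr=7  r=1⇒Rb=0,th=0,odd=1
L=7*4+0=28  i=0*2+1=1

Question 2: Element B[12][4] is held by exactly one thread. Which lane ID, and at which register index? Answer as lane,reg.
18,2

c:4=>grp=4  r:12=>rB=1,tig=2,lo=0
L=4*4+2=18  i=1*2+0=2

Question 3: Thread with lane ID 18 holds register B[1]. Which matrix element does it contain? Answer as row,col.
5,4

L=18⇒gr=18>>2=4, th=18&3=2
[1]⇒row 2·2+1+0=5  col gr=4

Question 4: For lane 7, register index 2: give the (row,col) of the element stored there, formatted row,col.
14,1

L=7->gid=7>>2=1, tid=7&3=3
[2]->row 3·2+0+8=14  col gid=1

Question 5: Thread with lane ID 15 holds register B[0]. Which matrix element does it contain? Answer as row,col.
6,3

lane 15→15/4=3, 15 mod 4=3
i=0  r:2·3+0+0→6  c:3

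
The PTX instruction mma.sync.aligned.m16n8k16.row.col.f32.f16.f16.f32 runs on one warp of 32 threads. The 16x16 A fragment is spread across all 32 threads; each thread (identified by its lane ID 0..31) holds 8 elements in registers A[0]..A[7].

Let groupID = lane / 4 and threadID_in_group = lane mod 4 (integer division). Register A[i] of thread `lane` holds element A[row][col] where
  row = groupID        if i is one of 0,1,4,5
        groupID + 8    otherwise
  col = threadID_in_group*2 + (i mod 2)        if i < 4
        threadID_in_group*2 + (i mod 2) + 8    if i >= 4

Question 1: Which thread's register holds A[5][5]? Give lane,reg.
22,1

r=5→G=5,rhi=0  c=5→chi=0,T=2,p=1
L=5*4+2=22  i=0*4+0*2+1=1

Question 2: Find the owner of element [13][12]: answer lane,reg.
22,6

r=13→G=5,rhi=1  c=12→chi=1,T=2,p=0
L=5*4+2=22  i=1*4+1*2+0=6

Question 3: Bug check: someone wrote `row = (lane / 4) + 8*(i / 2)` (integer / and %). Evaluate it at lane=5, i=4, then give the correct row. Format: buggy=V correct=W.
buggy=17 correct=1

`(lane / 4) + 8*(i / 2)`[5,4]->17
5: gid=1,tid=1
[4] (1+0,1*2+0+8) = (1,10)
row: 17 vs 1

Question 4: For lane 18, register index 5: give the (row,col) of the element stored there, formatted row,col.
4,13

L=18->gid=18>>2=4, tid=18&3=2
[5]->row 4+0=4  col 2·2+1+8=13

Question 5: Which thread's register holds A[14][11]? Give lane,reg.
25,7

r:14=>grp=6,rB=1  c:11=>cB=1,tig=1,lo=1
L=6*4+1=25  i=1*4+1*2+1=7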